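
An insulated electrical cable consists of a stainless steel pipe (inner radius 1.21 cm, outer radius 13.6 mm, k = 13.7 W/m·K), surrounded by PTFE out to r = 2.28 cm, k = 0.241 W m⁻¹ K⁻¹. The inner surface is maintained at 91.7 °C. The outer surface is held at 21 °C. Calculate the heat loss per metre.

Series thermal resistances, inner to outer:
  R'_stainless steel = ln(0.0136/0.0121)/(2πk) = 0.1169/(2π·13.7) = 0.001358 m·K/W
  R'_PTFE = ln(0.0228/0.0136)/(2πk) = 0.5167/(2π·0.241) = 0.3412 m·K/W
ΣR = 0.001358 + 0.3412 = 0.3426 m·K/W
Q' = ΔT/ΣR = (91.7 °C − 21 °C)/0.3426 = 206 W/m

Q' = 206 W/m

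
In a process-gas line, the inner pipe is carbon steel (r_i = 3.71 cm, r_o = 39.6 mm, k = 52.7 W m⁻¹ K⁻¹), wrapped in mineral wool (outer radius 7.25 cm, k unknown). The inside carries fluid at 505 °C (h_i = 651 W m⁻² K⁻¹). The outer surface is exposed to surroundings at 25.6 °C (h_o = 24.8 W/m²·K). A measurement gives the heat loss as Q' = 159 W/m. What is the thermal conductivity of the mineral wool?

ΣR = ΔT/Q' = |505 − 25.6|/159 = 3.015 m·K/W
Known resistances:
  R'_conv,in = 1/(2πr h) = 1/(2π·0.0371·651) = 0.006590 m·K/W
  R'_carbon steel = ln(0.0396/0.0371)/(2πk) = 0.06521/(2π·52.7) = 1.969×10^-4 m·K/W
  R'_conv,out = 1/(2πr h) = 1/(2π·0.0725·24.8) = 0.08852 m·K/W
R_mineral wool = ΣR − ΣR_known = 3.015 − 0.09531 = 2.920 m·K/W
ln(r₂/r₁)/(2πk) = 2.920 ⇒ k = 0.6048/(2π·2.920) = 0.0330 W/m·K

k = 0.0330 W/m·K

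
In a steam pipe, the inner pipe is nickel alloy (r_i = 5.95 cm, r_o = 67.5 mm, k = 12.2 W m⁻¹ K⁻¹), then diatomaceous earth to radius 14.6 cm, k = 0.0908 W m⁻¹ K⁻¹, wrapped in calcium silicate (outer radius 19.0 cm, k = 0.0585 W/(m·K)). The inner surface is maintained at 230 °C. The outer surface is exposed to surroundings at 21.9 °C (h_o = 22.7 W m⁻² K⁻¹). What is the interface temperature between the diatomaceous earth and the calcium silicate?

T = 96.3 °C

Series thermal resistances, inner to outer:
  R'_nickel alloy = ln(0.0675/0.0595)/(2πk) = 0.1262/(2π·12.2) = 0.001646 m·K/W
  R'_diatomaceous earth = ln(0.146/0.0675)/(2πk) = 0.7715/(2π·0.0908) = 1.352 m·K/W
  R'_calcium silicate = ln(0.190/0.146)/(2πk) = 0.2634/(2π·0.0585) = 0.7167 m·K/W
  R'_conv,out = 1/(2πr h) = 1/(2π·0.190·22.7) = 0.03690 m·K/W
ΣR = 0.001646 + 1.352 + 0.7167 + 0.03690 = 2.107 m·K/W
Q' = ΔT/ΣR = (230 °C − 21.9 °C)/2.107 = 98.77 W/m
From the inner boundary to the diatomaceous earth/calcium silicate interface, ΣR_partial = 1.354 m·K/W.
T_interface = T_in − Q'·ΣR_partial = 230 °C − (98.77)(1.354) = 96.3 °C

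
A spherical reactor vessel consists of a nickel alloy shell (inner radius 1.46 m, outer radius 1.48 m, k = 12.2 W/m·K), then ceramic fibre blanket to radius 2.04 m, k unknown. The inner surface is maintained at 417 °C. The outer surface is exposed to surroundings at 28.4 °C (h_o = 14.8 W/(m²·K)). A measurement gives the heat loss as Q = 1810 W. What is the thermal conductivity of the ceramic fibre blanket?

ΣR = ΔT/Q = |417 − 28.4|/1810 = 0.2147 K/W
Known resistances:
  R_nickel alloy = (1/1.46 − 1/1.48)/(4πk) = 0.009256/(4π·12.2) = 6.037×10^-5 K/W
  R_conv,out = 1/(4πr²h) = 1/(4π·2.04²·14.8) = 0.001292 K/W
R_ceramic fibre blanket = ΣR − ΣR_known = 0.2147 − 0.001352 = 0.2133 K/W
(1/r₁−1/r₂)/(4πk) = 0.2133 ⇒ k = 0.1855/(4π·0.2133) = 0.0692 W/m·K

k = 0.0692 W/m·K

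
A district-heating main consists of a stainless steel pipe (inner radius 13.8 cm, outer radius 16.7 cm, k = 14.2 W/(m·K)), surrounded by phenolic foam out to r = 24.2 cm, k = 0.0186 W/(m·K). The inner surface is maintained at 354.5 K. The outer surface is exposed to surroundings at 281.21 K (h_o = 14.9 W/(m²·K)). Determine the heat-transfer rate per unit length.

Q' = 22.8 W/m

Series thermal resistances, inner to outer:
  R'_stainless steel = ln(0.167/0.138)/(2πk) = 0.1907/(2π·14.2) = 0.002138 m·K/W
  R'_phenolic foam = ln(0.242/0.167)/(2πk) = 0.3709/(2π·0.0186) = 3.174 m·K/W
  R'_conv,out = 1/(2πr h) = 1/(2π·0.242·14.9) = 0.04414 m·K/W
ΣR = 0.002138 + 3.174 + 0.04414 = 3.220 m·K/W
Q' = ΔT/ΣR = (354.5 K − 281.21 K)/3.220 = 22.8 W/m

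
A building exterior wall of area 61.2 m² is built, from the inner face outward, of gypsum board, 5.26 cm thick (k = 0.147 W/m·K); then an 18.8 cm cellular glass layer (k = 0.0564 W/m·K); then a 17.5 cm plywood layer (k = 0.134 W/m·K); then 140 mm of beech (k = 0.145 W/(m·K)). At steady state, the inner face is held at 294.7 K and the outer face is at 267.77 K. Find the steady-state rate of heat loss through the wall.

Q = 276 W

Resistance network (inner→outer):
  R_gypsum board = L/(kA) = 0.0526/(0.147·61.2) = 0.005847 K/W
  R_cellular glass = L/(kA) = 0.188/(0.0564·61.2) = 0.05447 K/W
  R_plywood = L/(kA) = 0.175/(0.134·61.2) = 0.02134 K/W
  R_beech = L/(kA) = 0.140/(0.145·61.2) = 0.01578 K/W
ΣR = 0.005847 + 0.05447 + 0.02134 + 0.01578 = 0.09744 K/W
Q = ΔT/ΣR = (294.7 K − 267.77 K)/0.09744 = 276 W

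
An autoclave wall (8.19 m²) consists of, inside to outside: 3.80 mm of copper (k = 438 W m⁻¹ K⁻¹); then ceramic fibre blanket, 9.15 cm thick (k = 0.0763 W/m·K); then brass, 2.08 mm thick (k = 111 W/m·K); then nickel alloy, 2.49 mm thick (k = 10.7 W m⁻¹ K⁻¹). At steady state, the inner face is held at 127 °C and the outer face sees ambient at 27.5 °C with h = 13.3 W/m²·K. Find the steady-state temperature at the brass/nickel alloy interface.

T = 33.4 °C

Series thermal resistances, inner to outer:
  R_copper = L/(kA) = 0.00380/(438·8.19) = 1.059×10^-6 K/W
  R_ceramic fibre blanket = L/(kA) = 0.0915/(0.0763·8.19) = 0.1464 K/W
  R_brass = L/(kA) = 0.00208/(111·8.19) = 2.288×10^-6 K/W
  R_nickel alloy = L/(kA) = 0.00249/(10.7·8.19) = 2.841×10^-5 K/W
  R_conv,out = 1/(hA) = 1/(13.3·8.19) = 0.009180 K/W
ΣR = 1.059×10^-6 + 0.1464 + 2.288×10^-6 + 2.841×10^-5 + 0.009180 = 0.1556 K/W
Q = ΔT/ΣR = (127 °C − 27.5 °C)/0.1556 = 639.5 W
From the inner boundary to the brass/nickel alloy interface, ΣR_partial = 0.1464 K/W.
T_interface = T_in − Q·ΣR_partial = 127 °C − (639.5)(0.1464) = 33.4 °C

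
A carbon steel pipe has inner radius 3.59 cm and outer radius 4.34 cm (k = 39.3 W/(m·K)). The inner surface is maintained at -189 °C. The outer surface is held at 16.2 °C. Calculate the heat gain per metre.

Q' = 267 kW/m

Q' = 2πk·ΔT/ln(r₂/r₁) = 2π × 39.3 × 205.2 / ln(0.0434/0.0359) = 2.67×10^5 W/m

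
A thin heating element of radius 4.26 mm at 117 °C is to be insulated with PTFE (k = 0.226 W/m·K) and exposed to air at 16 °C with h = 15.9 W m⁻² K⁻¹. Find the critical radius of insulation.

For a cylinder, r_cr = k_ins/h = 0.226/15.9 = 0.0142 m = 1.42 cm

r_cr = 1.42 cm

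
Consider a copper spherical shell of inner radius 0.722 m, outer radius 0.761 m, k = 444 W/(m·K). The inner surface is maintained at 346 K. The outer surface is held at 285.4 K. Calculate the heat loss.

Q = 4πk·ΔT/(1/r₁ − 1/r₂) = 4π × 444 × 60.6 / (1/0.722 − 1/0.761) = 4.76×10^6 W

Q = 4760 kW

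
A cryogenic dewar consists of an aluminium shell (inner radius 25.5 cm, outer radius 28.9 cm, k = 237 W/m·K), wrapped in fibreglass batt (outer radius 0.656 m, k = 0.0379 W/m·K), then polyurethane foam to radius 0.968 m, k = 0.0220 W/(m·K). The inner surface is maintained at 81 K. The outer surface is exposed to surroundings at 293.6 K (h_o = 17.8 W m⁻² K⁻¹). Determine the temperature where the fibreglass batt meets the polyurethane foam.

T = 228.8 K

Series thermal resistances, inner to outer:
  R_aluminium = (1/0.255 − 1/0.289)/(4πk) = 0.4614/(4π·237) = 1.549×10^-4 K/W
  R_fibreglass batt = (1/0.289 − 1/0.656)/(4πk) = 1.936/(4π·0.0379) = 4.065 K/W
  R_polyurethane foam = (1/0.656 − 1/0.968)/(4πk) = 0.4913/(4π·0.0220) = 1.777 K/W
  R_conv,out = 1/(4πr²h) = 1/(4π·0.968²·17.8) = 0.004771 K/W
ΣR = 1.549×10^-4 + 4.065 + 1.777 + 0.004771 = 5.847 K/W
Q = ΔT/ΣR = (81 K − 293.6 K)/5.847 = -36.36 W
From the inner boundary to the fibreglass batt/polyurethane foam interface, ΣR_partial = 4.065 K/W.
T_interface = T_in − Q·ΣR_partial = 81 K − (-36.36)(4.065) = 228.8 K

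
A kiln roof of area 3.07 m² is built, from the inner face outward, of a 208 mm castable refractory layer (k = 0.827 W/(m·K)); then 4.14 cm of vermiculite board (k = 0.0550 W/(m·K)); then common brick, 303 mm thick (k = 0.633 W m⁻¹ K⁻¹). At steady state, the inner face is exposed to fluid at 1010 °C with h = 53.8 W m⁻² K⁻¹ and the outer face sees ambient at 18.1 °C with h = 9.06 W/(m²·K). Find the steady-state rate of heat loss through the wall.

Resistance network (inner→outer):
  R_conv,in = 1/(hA) = 1/(53.8·3.07) = 0.006055 K/W
  R_castable refractory = L/(kA) = 0.208/(0.827·3.07) = 0.08193 K/W
  R_vermiculite board = L/(kA) = 0.0414/(0.0550·3.07) = 0.2452 K/W
  R_common brick = L/(kA) = 0.303/(0.633·3.07) = 0.1559 K/W
  R_conv,out = 1/(hA) = 1/(9.06·3.07) = 0.03595 K/W
ΣR = 0.006055 + 0.08193 + 0.2452 + 0.1559 + 0.03595 = 0.5250 K/W
Q = ΔT/ΣR = (1010 °C − 18.1 °C)/0.5250 = 1890 W

Q = 1890 W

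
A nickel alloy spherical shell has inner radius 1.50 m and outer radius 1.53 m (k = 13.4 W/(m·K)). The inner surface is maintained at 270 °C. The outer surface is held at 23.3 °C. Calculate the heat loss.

Q = 3180 kW

Q = 4πk·ΔT/(1/r₁ − 1/r₂) = 4π × 13.4 × 246.7 / (1/1.50 − 1/1.53) = 3.18×10^6 W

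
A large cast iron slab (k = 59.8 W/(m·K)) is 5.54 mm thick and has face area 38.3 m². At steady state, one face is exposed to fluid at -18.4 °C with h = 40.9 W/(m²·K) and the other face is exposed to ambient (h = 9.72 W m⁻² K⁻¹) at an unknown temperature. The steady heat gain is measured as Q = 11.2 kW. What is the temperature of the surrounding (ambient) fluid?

Sum the resistances:
  R_conv,in = 1/(hA) = 1/(40.9·38.3) = 6.384×10^-4 K/W
  R_cast iron = L/(kA) = 0.00554/(59.8·38.3) = 2.419×10^-6 K/W
  R_conv,out = 1/(hA) = 1/(9.72·38.3) = 0.002686 K/W
ΣR = 0.003327 K/W
ΔT = Q·ΣR = 11200 × 0.003327 = 37.26 K
Heat flows inward, so T_out = T_in + ΔT = -18.4 + 37.26 = 18.9 °C

T_out = 18.9 °C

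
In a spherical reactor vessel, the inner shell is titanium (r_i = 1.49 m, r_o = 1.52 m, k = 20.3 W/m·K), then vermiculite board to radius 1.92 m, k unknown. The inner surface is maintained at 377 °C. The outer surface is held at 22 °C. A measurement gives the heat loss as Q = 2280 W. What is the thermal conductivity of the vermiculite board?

ΣR = ΔT/Q = |377 − 22|/2280 = 0.1557 K/W
Known resistances:
  R_titanium = (1/1.49 − 1/1.52)/(4πk) = 0.01325/(4π·20.3) = 5.193×10^-5 K/W
R_vermiculite board = ΣR − ΣR_known = 0.1557 − 5.193×10^-5 = 0.1556 K/W
(1/r₁−1/r₂)/(4πk) = 0.1556 ⇒ k = 0.1371/(4π·0.1556) = 0.0701 W/m·K

k = 0.0701 W/m·K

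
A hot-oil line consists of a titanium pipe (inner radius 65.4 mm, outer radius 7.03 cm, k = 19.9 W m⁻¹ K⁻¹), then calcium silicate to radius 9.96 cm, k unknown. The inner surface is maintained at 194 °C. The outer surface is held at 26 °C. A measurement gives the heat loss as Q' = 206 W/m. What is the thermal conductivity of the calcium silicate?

k = 0.0680 W/m·K

ΣR = ΔT/Q' = |194 − 26|/206 = 0.8155 m·K/W
Known resistances:
  R'_titanium = ln(0.0703/0.0654)/(2πk) = 0.07225/(2π·19.9) = 5.778×10^-4 m·K/W
R_calcium silicate = ΣR − ΣR_known = 0.8155 − 5.778×10^-4 = 0.8149 m·K/W
ln(r₂/r₁)/(2πk) = 0.8149 ⇒ k = 0.3484/(2π·0.8149) = 0.0680 W/m·K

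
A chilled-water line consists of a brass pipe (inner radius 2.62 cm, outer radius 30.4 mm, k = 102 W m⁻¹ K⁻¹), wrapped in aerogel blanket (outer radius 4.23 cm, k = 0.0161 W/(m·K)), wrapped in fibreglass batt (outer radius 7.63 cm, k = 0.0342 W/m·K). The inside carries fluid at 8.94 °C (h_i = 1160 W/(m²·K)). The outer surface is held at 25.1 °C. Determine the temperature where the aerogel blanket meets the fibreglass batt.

T = 17.7 °C

Resistance network (inner→outer):
  R'_conv,in = 1/(2πr h) = 1/(2π·0.0262·1160) = 0.005237 m·K/W
  R'_brass = ln(0.0304/0.0262)/(2πk) = 0.1487/(2π·102) = 2.320×10^-4 m·K/W
  R'_aerogel blanket = ln(0.0423/0.0304)/(2πk) = 0.3303/(2π·0.0161) = 3.266 m·K/W
  R'_fibreglass batt = ln(0.0763/0.0423)/(2πk) = 0.5899/(2π·0.0342) = 2.745 m·K/W
ΣR = 0.005237 + 2.320×10^-4 + 3.266 + 2.745 = 6.016 m·K/W
Q' = ΔT/ΣR = (8.94 °C − 25.1 °C)/6.016 = -2.686 W/m
From the inner boundary to the aerogel blanket/fibreglass batt interface, ΣR_partial = 3.271 m·K/W.
T_interface = T_in − Q'·ΣR_partial = 8.94 °C − (-2.686)(3.271) = 17.7 °C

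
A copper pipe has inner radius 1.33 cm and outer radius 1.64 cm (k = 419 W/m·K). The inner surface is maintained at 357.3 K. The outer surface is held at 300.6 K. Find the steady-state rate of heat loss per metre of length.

Q' = 2πk·ΔT/ln(r₂/r₁) = 2π × 419 × 56.7 / ln(0.0164/0.0133) = 7.12×10^5 W/m

Q' = 712 kW/m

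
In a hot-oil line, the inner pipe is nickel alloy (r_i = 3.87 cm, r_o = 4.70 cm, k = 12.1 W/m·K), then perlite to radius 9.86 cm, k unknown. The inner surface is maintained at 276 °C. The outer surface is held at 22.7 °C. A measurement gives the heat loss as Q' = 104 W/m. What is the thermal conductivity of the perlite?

ΣR = ΔT/Q' = |276 − 22.7|/104 = 2.436 m·K/W
Known resistances:
  R'_nickel alloy = ln(0.0470/0.0387)/(2πk) = 0.1943/(2π·12.1) = 0.002556 m·K/W
R_perlite = ΣR − ΣR_known = 2.436 − 0.002556 = 2.433 m·K/W
ln(r₂/r₁)/(2πk) = 2.433 ⇒ k = 0.7409/(2π·2.433) = 0.0485 W/m·K

k = 0.0485 W/m·K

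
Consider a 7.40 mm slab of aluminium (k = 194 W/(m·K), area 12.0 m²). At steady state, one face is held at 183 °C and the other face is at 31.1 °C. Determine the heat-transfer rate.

Q = 47800 kW

Q = kA·ΔT/L = 194 × 12.0 × |183 °C − 31.1 °C| / 0.00740 = 4.78×10^7 W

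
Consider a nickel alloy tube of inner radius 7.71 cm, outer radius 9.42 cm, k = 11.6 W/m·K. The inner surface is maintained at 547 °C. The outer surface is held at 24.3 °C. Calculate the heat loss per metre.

Q' = 190 kW/m

Q' = 2πk·ΔT/ln(r₂/r₁) = 2π × 11.6 × 522.7 / ln(0.0942/0.0771) = 1.90×10^5 W/m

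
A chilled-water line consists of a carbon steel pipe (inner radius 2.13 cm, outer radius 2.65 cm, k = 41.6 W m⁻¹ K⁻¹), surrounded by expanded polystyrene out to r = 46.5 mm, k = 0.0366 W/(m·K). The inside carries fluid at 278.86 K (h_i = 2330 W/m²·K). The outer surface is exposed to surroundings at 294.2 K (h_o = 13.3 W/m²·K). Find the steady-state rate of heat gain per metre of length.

Q' = 5.67 W/m

Resistance network (inner→outer):
  R'_conv,in = 1/(2πr h) = 1/(2π·0.0213·2330) = 0.003207 m·K/W
  R'_carbon steel = ln(0.0265/0.0213)/(2πk) = 0.2184/(2π·41.6) = 8.357×10^-4 m·K/W
  R'_expanded polystyrene = ln(0.0465/0.0265)/(2πk) = 0.5623/(2π·0.0366) = 2.445 m·K/W
  R'_conv,out = 1/(2πr h) = 1/(2π·0.0465·13.3) = 0.2573 m·K/W
ΣR = 0.003207 + 8.357×10^-4 + 2.445 + 0.2573 = 2.706 m·K/W
Q' = ΔT/ΣR = (278.86 K − 294.2 K)/2.706 = -5.67 W/m
(Negative Q' ⇒ heat flows inward; heat gain = 5.67 W/m.)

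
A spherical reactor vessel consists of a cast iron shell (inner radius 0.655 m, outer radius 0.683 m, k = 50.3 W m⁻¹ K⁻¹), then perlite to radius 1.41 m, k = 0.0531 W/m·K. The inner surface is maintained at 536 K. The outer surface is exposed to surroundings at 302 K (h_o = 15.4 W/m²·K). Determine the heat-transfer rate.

Q = 206 W

Resistance network (inner→outer):
  R_cast iron = (1/0.655 − 1/0.683)/(4πk) = 0.06259/(4π·50.3) = 9.902×10^-5 K/W
  R_perlite = (1/0.683 − 1/1.41)/(4πk) = 0.7549/(4π·0.0531) = 1.131 K/W
  R_conv,out = 1/(4πr²h) = 1/(4π·1.41²·15.4) = 0.002599 K/W
ΣR = 9.902×10^-5 + 1.131 + 0.002599 = 1.134 K/W
Q = ΔT/ΣR = (536 K − 302 K)/1.134 = 206 W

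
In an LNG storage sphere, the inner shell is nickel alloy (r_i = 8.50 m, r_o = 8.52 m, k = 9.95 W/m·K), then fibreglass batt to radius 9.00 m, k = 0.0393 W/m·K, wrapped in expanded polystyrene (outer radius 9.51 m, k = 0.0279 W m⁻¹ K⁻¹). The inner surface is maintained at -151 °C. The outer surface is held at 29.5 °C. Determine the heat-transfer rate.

Resistance network (inner→outer):
  R_nickel alloy = (1/8.50 − 1/8.52)/(4πk) = 2.762×10^-4/(4π·9.95) = 2.209×10^-6 K/W
  R_fibreglass batt = (1/8.52 − 1/9.00)/(4πk) = 0.006260/(4π·0.0393) = 0.01268 K/W
  R_expanded polystyrene = (1/9.00 − 1/9.51)/(4πk) = 0.005959/(4π·0.0279) = 0.01700 K/W
ΣR = 2.209×10^-6 + 0.01268 + 0.01700 = 0.02968 K/W
Q = ΔT/ΣR = (-151 °C − 29.5 °C)/0.02968 = -6080 W
(Negative Q ⇒ heat flows inward; heat gain = 6080 W.)

Q = 6080 W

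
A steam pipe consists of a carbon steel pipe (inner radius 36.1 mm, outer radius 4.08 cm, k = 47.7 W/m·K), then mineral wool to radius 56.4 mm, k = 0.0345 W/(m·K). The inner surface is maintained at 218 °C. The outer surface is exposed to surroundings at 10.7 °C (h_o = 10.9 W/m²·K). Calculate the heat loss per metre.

Resistance network (inner→outer):
  R'_carbon steel = ln(0.0408/0.0361)/(2πk) = 0.1224/(2π·47.7) = 4.084×10^-4 m·K/W
  R'_mineral wool = ln(0.0564/0.0408)/(2πk) = 0.3238/(2π·0.0345) = 1.494 m·K/W
  R'_conv,out = 1/(2πr h) = 1/(2π·0.0564·10.9) = 0.2589 m·K/W
ΣR = 4.084×10^-4 + 1.494 + 0.2589 = 1.753 m·K/W
Q' = ΔT/ΣR = (218 °C − 10.7 °C)/1.753 = 118 W/m

Q' = 118 W/m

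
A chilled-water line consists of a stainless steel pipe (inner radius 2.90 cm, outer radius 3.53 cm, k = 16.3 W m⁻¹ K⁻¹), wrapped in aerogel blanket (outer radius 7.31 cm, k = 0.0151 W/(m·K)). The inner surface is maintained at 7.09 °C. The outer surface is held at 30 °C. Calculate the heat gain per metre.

Q' = 2.99 W/m

Resistance network (inner→outer):
  R'_stainless steel = ln(0.0353/0.0290)/(2πk) = 0.1966/(2π·16.3) = 0.001919 m·K/W
  R'_aerogel blanket = ln(0.0731/0.0353)/(2πk) = 0.7279/(2π·0.0151) = 7.673 m·K/W
ΣR = 0.001919 + 7.673 = 7.675 m·K/W
Q' = ΔT/ΣR = (7.09 °C − 30 °C)/7.675 = -2.99 W/m
(Negative Q' ⇒ heat flows inward; heat gain = 2.99 W/m.)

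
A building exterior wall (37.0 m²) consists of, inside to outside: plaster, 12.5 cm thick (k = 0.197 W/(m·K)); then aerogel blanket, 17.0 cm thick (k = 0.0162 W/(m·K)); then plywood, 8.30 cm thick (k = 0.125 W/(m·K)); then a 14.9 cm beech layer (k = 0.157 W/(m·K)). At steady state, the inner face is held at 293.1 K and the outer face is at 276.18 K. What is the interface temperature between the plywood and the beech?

T = 277.44 K

Series thermal resistances, inner to outer:
  R_plaster = L/(kA) = 0.125/(0.197·37.0) = 0.01715 K/W
  R_aerogel blanket = L/(kA) = 0.170/(0.0162·37.0) = 0.2836 K/W
  R_plywood = L/(kA) = 0.0830/(0.125·37.0) = 0.01795 K/W
  R_beech = L/(kA) = 0.149/(0.157·37.0) = 0.02565 K/W
ΣR = 0.01715 + 0.2836 + 0.01795 + 0.02565 = 0.3444 K/W
Q = ΔT/ΣR = (293.1 K − 276.18 K)/0.3444 = 49.13 W
From the inner boundary to the plywood/beech interface, ΣR_partial = 0.3187 K/W.
T_interface = T_in − Q·ΣR_partial = 293.1 K − (49.13)(0.3187) = 277.44 K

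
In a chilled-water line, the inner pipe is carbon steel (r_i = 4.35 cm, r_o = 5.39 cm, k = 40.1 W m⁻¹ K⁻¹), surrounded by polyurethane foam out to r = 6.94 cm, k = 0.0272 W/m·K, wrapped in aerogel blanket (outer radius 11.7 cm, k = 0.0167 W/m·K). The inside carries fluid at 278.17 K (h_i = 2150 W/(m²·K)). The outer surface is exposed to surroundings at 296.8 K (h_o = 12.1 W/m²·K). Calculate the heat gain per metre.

Q' = 2.83 W/m

Resistance network (inner→outer):
  R'_conv,in = 1/(2πr h) = 1/(2π·0.0435·2150) = 0.001702 m·K/W
  R'_carbon steel = ln(0.0539/0.0435)/(2πk) = 0.2144/(2π·40.1) = 8.508×10^-4 m·K/W
  R'_polyurethane foam = ln(0.0694/0.0539)/(2πk) = 0.2528/(2π·0.0272) = 1.479 m·K/W
  R'_aerogel blanket = ln(0.117/0.0694)/(2πk) = 0.5223/(2π·0.0167) = 4.978 m·K/W
  R'_conv,out = 1/(2πr h) = 1/(2π·0.117·12.1) = 0.1124 m·K/W
ΣR = 0.001702 + 8.508×10^-4 + 1.479 + 4.978 + 0.1124 = 6.572 m·K/W
Q' = ΔT/ΣR = (278.17 K − 296.8 K)/6.572 = -2.83 W/m
(Negative Q' ⇒ heat flows inward; heat gain = 2.83 W/m.)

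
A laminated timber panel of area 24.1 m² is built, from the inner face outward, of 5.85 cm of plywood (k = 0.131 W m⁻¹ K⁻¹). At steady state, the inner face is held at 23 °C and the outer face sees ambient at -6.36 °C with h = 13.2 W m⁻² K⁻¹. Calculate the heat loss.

Q = 1350 W

Treat each layer as a resistance in series:
  R_plywood = L/(kA) = 0.0585/(0.131·24.1) = 0.01853 K/W
  R_conv,out = 1/(hA) = 1/(13.2·24.1) = 0.003143 K/W
ΣR = 0.01853 + 0.003143 = 0.02167 K/W
Q = ΔT/ΣR = (23 °C − -6.36 °C)/0.02167 = 1350 W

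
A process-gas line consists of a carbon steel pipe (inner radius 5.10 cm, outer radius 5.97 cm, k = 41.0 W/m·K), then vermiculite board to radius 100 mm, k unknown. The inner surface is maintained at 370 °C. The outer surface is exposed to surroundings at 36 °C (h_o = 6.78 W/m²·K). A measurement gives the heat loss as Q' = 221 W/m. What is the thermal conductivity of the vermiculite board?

ΣR = ΔT/Q' = |370 − 36|/221 = 1.511 m·K/W
Known resistances:
  R'_carbon steel = ln(0.0597/0.0510)/(2πk) = 0.1575/(2π·41.0) = 6.114×10^-4 m·K/W
  R'_conv,out = 1/(2πr h) = 1/(2π·0.100·6.78) = 0.2347 m·K/W
R_vermiculite board = ΣR − ΣR_known = 1.511 − 0.2353 = 1.276 m·K/W
ln(r₂/r₁)/(2πk) = 1.276 ⇒ k = 0.5158/(2π·1.276) = 0.0643 W/m·K

k = 0.0643 W/m·K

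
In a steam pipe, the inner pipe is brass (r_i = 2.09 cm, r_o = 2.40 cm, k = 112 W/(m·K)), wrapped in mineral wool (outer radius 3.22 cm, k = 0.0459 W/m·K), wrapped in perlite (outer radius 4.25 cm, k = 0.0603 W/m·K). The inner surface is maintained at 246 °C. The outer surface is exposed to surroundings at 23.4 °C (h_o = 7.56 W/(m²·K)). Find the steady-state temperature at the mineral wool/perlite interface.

Treat each layer as a resistance in series:
  R'_brass = ln(0.0240/0.0209)/(2πk) = 0.1383/(2π·112) = 1.965×10^-4 m·K/W
  R'_mineral wool = ln(0.0322/0.0240)/(2πk) = 0.2939/(2π·0.0459) = 1.019 m·K/W
  R'_perlite = ln(0.0425/0.0322)/(2πk) = 0.2775/(2π·0.0603) = 0.7325 m·K/W
  R'_conv,out = 1/(2πr h) = 1/(2π·0.0425·7.56) = 0.4953 m·K/W
ΣR = 1.965×10^-4 + 1.019 + 0.7325 + 0.4953 = 2.247 m·K/W
Q' = ΔT/ΣR = (246 °C − 23.4 °C)/2.247 = 99.07 W/m
From the inner boundary to the mineral wool/perlite interface, ΣR_partial = 1.019 m·K/W.
T_interface = T_in − Q'·ΣR_partial = 246 °C − (99.07)(1.019) = 145 °C

T = 145 °C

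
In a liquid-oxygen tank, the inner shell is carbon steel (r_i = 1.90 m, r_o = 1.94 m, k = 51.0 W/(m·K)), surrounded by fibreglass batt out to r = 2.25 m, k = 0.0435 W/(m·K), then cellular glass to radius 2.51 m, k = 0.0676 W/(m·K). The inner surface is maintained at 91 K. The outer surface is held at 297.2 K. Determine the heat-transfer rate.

Q = 1120 W

Resistance network (inner→outer):
  R_carbon steel = (1/1.90 − 1/1.94)/(4πk) = 0.01085/(4π·51.0) = 1.693×10^-5 K/W
  R_fibreglass batt = (1/1.94 − 1/2.25)/(4πk) = 0.07102/(4π·0.0435) = 0.1299 K/W
  R_cellular glass = (1/2.25 − 1/2.51)/(4πk) = 0.04604/(4π·0.0676) = 0.05420 K/W
ΣR = 1.693×10^-5 + 0.1299 + 0.05420 = 0.1841 K/W
Q = ΔT/ΣR = (91 K − 297.2 K)/0.1841 = -1120 W
(Negative Q ⇒ heat flows inward; heat gain = 1120 W.)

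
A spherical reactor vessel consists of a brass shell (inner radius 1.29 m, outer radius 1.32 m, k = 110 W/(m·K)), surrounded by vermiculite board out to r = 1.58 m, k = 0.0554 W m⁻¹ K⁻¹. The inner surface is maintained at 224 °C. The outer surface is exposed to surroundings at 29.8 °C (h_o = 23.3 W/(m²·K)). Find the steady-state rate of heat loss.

Q = 1080 W

Series thermal resistances, inner to outer:
  R_brass = (1/1.29 − 1/1.32)/(4πk) = 0.01762/(4π·110) = 1.275×10^-5 K/W
  R_vermiculite board = (1/1.32 − 1/1.58)/(4πk) = 0.1247/(4π·0.0554) = 0.1791 K/W
  R_conv,out = 1/(4πr²h) = 1/(4π·1.58²·23.3) = 0.001368 K/W
ΣR = 1.275×10^-5 + 0.1791 + 0.001368 = 0.1805 K/W
Q = ΔT/ΣR = (224 °C − 29.8 °C)/0.1805 = 1080 W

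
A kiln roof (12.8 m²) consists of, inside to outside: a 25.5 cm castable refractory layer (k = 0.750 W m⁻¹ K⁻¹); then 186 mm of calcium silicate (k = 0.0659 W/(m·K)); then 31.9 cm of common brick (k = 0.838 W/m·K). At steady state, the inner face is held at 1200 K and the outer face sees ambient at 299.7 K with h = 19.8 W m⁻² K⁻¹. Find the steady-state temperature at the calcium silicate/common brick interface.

Series thermal resistances, inner to outer:
  R_castable refractory = L/(kA) = 0.255/(0.750·12.8) = 0.02656 K/W
  R_calcium silicate = L/(kA) = 0.186/(0.0659·12.8) = 0.2205 K/W
  R_common brick = L/(kA) = 0.319/(0.838·12.8) = 0.02974 K/W
  R_conv,out = 1/(hA) = 1/(19.8·12.8) = 0.003946 K/W
ΣR = 0.02656 + 0.2205 + 0.02974 + 0.003946 = 0.2807 K/W
Q = ΔT/ΣR = (1200 K − 299.7 K)/0.2807 = 3207 W
From the inner boundary to the calcium silicate/common brick interface, ΣR_partial = 0.2471 K/W.
T_interface = T_in − Q·ΣR_partial = 1200 K − (3207)(0.2471) = 408 K

T = 408 K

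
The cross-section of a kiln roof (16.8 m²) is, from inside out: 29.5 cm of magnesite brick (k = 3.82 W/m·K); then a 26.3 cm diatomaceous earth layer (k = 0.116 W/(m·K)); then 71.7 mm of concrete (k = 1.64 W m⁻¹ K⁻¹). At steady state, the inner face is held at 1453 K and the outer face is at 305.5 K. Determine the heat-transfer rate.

Resistance network (inner→outer):
  R_magnesite brick = L/(kA) = 0.295/(3.82·16.8) = 0.004597 K/W
  R_diatomaceous earth = L/(kA) = 0.263/(0.116·16.8) = 0.1350 K/W
  R_concrete = L/(kA) = 0.0717/(1.64·16.8) = 0.002602 K/W
ΣR = 0.004597 + 0.1350 + 0.002602 = 0.1422 K/W
Q = ΔT/ΣR = (1453 K − 305.5 K)/0.1422 = 8070 W

Q = 8.07 kW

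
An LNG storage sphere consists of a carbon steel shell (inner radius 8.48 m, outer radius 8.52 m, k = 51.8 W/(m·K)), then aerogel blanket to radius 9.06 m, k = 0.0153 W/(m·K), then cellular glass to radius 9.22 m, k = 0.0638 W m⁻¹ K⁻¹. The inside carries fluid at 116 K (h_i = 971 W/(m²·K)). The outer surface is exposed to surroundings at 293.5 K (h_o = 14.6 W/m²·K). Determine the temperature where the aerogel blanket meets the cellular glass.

Series thermal resistances, inner to outer:
  R_conv,in = 1/(4πr²h) = 1/(4π·8.48²·971) = 1.140×10^-6 K/W
  R_carbon steel = (1/8.48 − 1/8.52)/(4πk) = 5.536×10^-4/(4π·51.8) = 8.505×10^-7 K/W
  R_aerogel blanket = (1/8.52 − 1/9.06)/(4πk) = 0.006996/(4π·0.0153) = 0.03639 K/W
  R_cellular glass = (1/9.06 − 1/9.22)/(4πk) = 0.001915/(4π·0.0638) = 0.002389 K/W
  R_conv,out = 1/(4πr²h) = 1/(4π·9.22²·14.6) = 6.412×10^-5 K/W
ΣR = 1.140×10^-6 + 8.505×10^-7 + 0.03639 + 0.002389 + 6.412×10^-5 = 0.03885 K/W
Q = ΔT/ΣR = (116 K − 293.5 K)/0.03885 = -4569 W
From the inner boundary to the aerogel blanket/cellular glass interface, ΣR_partial = 0.03639 K/W.
T_interface = T_in − Q·ΣR_partial = 116 K − (-4569)(0.03639) = 282.3 K

T = 282.3 K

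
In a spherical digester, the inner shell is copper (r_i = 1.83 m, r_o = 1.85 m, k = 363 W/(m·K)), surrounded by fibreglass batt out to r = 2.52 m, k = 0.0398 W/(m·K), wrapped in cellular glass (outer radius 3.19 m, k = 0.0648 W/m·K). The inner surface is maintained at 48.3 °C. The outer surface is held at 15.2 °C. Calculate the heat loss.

Treat each layer as a resistance in series:
  R_copper = (1/1.83 − 1/1.85)/(4πk) = 0.005908/(4π·363) = 1.295×10^-6 K/W
  R_fibreglass batt = (1/1.85 − 1/2.52)/(4πk) = 0.1437/(4π·0.0398) = 0.2873 K/W
  R_cellular glass = (1/2.52 − 1/3.19)/(4πk) = 0.08335/(4π·0.0648) = 0.1024 K/W
ΣR = 1.295×10^-6 + 0.2873 + 0.1024 = 0.3897 K/W
Q = ΔT/ΣR = (48.3 °C − 15.2 °C)/0.3897 = 84.9 W

Q = 84.9 W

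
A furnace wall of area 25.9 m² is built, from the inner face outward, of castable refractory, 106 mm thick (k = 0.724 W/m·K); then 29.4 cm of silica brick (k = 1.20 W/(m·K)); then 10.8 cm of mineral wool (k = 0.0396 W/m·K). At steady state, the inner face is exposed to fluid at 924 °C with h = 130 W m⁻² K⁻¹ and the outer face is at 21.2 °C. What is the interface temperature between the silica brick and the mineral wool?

T = 809 °C

Series thermal resistances, inner to outer:
  R_conv,in = 1/(hA) = 1/(130·25.9) = 2.970×10^-4 K/W
  R_castable refractory = L/(kA) = 0.106/(0.724·25.9) = 0.005653 K/W
  R_silica brick = L/(kA) = 0.294/(1.20·25.9) = 0.009459 K/W
  R_mineral wool = L/(kA) = 0.108/(0.0396·25.9) = 0.1053 K/W
ΣR = 2.970×10^-4 + 0.005653 + 0.009459 + 0.1053 = 0.1207 K/W
Q = ΔT/ΣR = (924 °C − 21.2 °C)/0.1207 = 7480 W
From the inner boundary to the silica brick/mineral wool interface, ΣR_partial = 0.01541 K/W.
T_interface = T_in − Q·ΣR_partial = 924 °C − (7480)(0.01541) = 809 °C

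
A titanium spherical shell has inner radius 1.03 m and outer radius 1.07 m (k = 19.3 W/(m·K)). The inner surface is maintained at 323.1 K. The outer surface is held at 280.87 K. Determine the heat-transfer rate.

Q = 4πk·ΔT/(1/r₁ − 1/r₂) = 4π × 19.3 × 42.23 / (1/1.03 − 1/1.07) = 2.82×10^5 W

Q = 282 kW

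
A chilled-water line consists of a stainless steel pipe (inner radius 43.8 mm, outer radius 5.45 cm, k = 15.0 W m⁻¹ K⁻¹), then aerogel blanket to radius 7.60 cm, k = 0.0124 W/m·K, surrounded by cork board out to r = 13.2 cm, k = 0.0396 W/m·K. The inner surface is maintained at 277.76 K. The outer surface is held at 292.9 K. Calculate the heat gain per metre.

Q' = 2.33 W/m

Series thermal resistances, inner to outer:
  R'_stainless steel = ln(0.0545/0.0438)/(2πk) = 0.2186/(2π·15.0) = 0.002319 m·K/W
  R'_aerogel blanket = ln(0.0760/0.0545)/(2πk) = 0.3325/(2π·0.0124) = 4.268 m·K/W
  R'_cork board = ln(0.132/0.0760)/(2πk) = 0.5521/(2π·0.0396) = 2.219 m·K/W
ΣR = 0.002319 + 4.268 + 2.219 = 6.489 m·K/W
Q' = ΔT/ΣR = (277.76 K − 292.9 K)/6.489 = -2.33 W/m
(Negative Q' ⇒ heat flows inward; heat gain = 2.33 W/m.)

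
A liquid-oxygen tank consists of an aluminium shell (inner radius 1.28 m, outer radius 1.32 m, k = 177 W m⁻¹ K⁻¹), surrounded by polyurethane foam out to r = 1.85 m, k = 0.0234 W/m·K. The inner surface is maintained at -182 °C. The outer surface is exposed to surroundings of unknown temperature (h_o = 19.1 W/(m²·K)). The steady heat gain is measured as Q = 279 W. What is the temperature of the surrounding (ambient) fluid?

Sum the resistances:
  R_aluminium = (1/1.28 − 1/1.32)/(4πk) = 0.02367/(4π·177) = 1.064×10^-5 K/W
  R_polyurethane foam = (1/1.32 − 1/1.85)/(4πk) = 0.2170/(4π·0.0234) = 0.7381 K/W
  R_conv,out = 1/(4πr²h) = 1/(4π·1.85²·19.1) = 0.001217 K/W
ΣR = 0.7393 K/W
ΔT = Q·ΣR = 279 × 0.7393 = 206.3 K
Heat flows inward, so T_out = T_in + ΔT = -182 + 206.3 = 24.3 °C

T_out = 24.3 °C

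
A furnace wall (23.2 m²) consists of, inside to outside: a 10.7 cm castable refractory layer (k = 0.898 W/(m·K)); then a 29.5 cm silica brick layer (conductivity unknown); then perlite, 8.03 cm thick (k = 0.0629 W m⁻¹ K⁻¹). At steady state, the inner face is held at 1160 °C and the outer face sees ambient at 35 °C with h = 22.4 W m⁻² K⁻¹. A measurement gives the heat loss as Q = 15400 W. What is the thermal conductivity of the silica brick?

ΣR = ΔT/Q = |1160 − 35|/15400 = 0.07305 K/W
Known resistances:
  R_castable refractory = L/(kA) = 0.107/(0.898·23.2) = 0.005136 K/W
  R_perlite = L/(kA) = 0.0803/(0.0629·23.2) = 0.05503 K/W
  R_conv,out = 1/(hA) = 1/(22.4·23.2) = 0.001924 K/W
R_silica brick = ΣR − ΣR_known = 0.07305 − 0.06209 = 0.01096 K/W
L/(kA) = 0.01096 ⇒ k = 0.295/(0.01096·23.2) = 1.16 W/m·K

k = 1.16 W/m·K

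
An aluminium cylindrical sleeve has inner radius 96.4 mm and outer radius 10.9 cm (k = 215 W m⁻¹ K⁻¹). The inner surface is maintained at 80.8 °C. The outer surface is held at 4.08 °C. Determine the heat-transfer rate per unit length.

Q' = 844 kW/m

Q' = 2πk·ΔT/ln(r₂/r₁) = 2π × 215 × 76.72 / ln(0.109/0.0964) = 8.44×10^5 W/m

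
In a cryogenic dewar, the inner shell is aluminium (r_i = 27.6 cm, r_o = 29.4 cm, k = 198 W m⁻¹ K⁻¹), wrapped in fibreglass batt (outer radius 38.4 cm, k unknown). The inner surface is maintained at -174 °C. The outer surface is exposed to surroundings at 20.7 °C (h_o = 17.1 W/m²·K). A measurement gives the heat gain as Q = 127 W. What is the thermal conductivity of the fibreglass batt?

k = 0.0423 W/m·K

ΣR = ΔT/Q = |-174 − 20.7|/127 = 1.533 K/W
Known resistances:
  R_aluminium = (1/0.276 − 1/0.294)/(4πk) = 0.2218/(4π·198) = 8.915×10^-5 K/W
  R_conv,out = 1/(4πr²h) = 1/(4π·0.384²·17.1) = 0.03156 K/W
R_fibreglass batt = ΣR − ΣR_known = 1.533 − 0.03165 = 1.501 K/W
(1/r₁−1/r₂)/(4πk) = 1.501 ⇒ k = 0.7972/(4π·1.501) = 0.0423 W/m·K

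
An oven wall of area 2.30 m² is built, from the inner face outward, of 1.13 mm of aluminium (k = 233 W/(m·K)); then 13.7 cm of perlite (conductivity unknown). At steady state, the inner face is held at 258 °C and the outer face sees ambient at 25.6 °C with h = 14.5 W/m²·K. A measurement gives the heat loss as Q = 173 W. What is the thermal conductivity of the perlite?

ΣR = ΔT/Q = |258 − 25.6|/173 = 1.343 K/W
Known resistances:
  R_aluminium = L/(kA) = 0.00113/(233·2.30) = 2.109×10^-6 K/W
  R_conv,out = 1/(hA) = 1/(14.5·2.30) = 0.02999 K/W
R_perlite = ΣR − ΣR_known = 1.343 − 0.02999 = 1.313 K/W
L/(kA) = 1.313 ⇒ k = 0.137/(1.313·2.30) = 0.0454 W/m·K

k = 0.0454 W/m·K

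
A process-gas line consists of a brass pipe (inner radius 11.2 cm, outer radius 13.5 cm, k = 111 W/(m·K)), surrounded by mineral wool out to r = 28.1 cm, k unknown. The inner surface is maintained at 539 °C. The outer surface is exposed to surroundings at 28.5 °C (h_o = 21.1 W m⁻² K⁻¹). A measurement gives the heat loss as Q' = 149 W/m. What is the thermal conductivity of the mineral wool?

k = 0.0343 W/m·K

ΣR = ΔT/Q' = |539 − 28.5|/149 = 3.426 m·K/W
Known resistances:
  R'_brass = ln(0.135/0.112)/(2πk) = 0.1868/(2π·111) = 2.678×10^-4 m·K/W
  R'_conv,out = 1/(2πr h) = 1/(2π·0.281·21.1) = 0.02684 m·K/W
R_mineral wool = ΣR − ΣR_known = 3.426 − 0.02711 = 3.399 m·K/W
ln(r₂/r₁)/(2πk) = 3.399 ⇒ k = 0.7331/(2π·3.399) = 0.0343 W/m·K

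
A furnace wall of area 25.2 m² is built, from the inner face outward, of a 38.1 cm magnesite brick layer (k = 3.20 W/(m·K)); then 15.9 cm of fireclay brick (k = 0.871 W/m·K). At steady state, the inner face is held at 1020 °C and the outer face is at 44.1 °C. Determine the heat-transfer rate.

Treat each layer as a resistance in series:
  R_magnesite brick = L/(kA) = 0.381/(3.20·25.2) = 0.004725 K/W
  R_fireclay brick = L/(kA) = 0.159/(0.871·25.2) = 0.007244 K/W
ΣR = 0.004725 + 0.007244 = 0.01197 K/W
Q = ΔT/ΣR = (1020 °C − 44.1 °C)/0.01197 = 81500 W

Q = 81.5 kW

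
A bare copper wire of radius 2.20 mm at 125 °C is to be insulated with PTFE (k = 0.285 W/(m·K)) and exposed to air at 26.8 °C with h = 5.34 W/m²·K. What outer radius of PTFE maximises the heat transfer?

For a cylinder, r_cr = k_ins/h = 0.285/5.34 = 0.0534 m = 5.34 cm

r_cr = 5.34 cm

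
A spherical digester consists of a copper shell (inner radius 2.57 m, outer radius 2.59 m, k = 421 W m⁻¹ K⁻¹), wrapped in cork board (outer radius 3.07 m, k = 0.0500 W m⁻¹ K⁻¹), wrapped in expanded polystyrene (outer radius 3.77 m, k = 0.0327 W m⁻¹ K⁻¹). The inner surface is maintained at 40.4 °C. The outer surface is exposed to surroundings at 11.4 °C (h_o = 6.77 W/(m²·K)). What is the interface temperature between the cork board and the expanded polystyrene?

T = 29.0 °C

Resistance network (inner→outer):
  R_copper = (1/2.57 − 1/2.59)/(4πk) = 0.003005/(4π·421) = 5.679×10^-7 K/W
  R_cork board = (1/2.59 − 1/3.07)/(4πk) = 0.06037/(4π·0.0500) = 0.09608 K/W
  R_expanded polystyrene = (1/3.07 − 1/3.77)/(4πk) = 0.06048/(4π·0.0327) = 0.1472 K/W
  R_conv,out = 1/(4πr²h) = 1/(4π·3.77²·6.77) = 8.270×10^-4 K/W
ΣR = 5.679×10^-7 + 0.09608 + 0.1472 + 8.270×10^-4 = 0.2441 K/W
Q = ΔT/ΣR = (40.4 °C − 11.4 °C)/0.2441 = 118.8 W
From the inner boundary to the cork board/expanded polystyrene interface, ΣR_partial = 0.09608 K/W.
T_interface = T_in − Q·ΣR_partial = 40.4 °C − (118.8)(0.09608) = 29.0 °C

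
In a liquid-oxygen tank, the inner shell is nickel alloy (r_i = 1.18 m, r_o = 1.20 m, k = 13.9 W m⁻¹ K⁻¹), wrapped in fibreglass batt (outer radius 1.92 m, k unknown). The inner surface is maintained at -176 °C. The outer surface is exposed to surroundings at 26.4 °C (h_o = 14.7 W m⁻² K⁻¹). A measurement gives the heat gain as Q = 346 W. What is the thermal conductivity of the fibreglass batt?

ΣR = ΔT/Q = |-176 − 26.4|/346 = 0.5850 K/W
Known resistances:
  R_nickel alloy = (1/1.18 − 1/1.20)/(4πk) = 0.01412/(4π·13.9) = 8.086×10^-5 K/W
  R_conv,out = 1/(4πr²h) = 1/(4π·1.92²·14.7) = 0.001468 K/W
R_fibreglass batt = ΣR − ΣR_known = 0.5850 − 0.001549 = 0.5835 K/W
(1/r₁−1/r₂)/(4πk) = 0.5835 ⇒ k = 0.3125/(4π·0.5835) = 0.0426 W/m·K

k = 0.0426 W/m·K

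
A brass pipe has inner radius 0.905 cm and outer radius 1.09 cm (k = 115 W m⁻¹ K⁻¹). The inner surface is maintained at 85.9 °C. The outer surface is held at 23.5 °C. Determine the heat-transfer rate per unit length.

Q' = 2πk·ΔT/ln(r₂/r₁) = 2π × 115 × 62.4 / ln(0.0109/0.00905) = 2.42×10^5 W/m

Q' = 2.42×10^5 W/m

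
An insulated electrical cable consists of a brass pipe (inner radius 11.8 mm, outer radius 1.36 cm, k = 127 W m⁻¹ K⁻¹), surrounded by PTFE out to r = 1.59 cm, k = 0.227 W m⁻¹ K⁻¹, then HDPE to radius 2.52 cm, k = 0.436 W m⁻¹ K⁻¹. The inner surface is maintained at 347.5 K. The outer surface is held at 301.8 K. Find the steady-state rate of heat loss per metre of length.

Series thermal resistances, inner to outer:
  R'_brass = ln(0.0136/0.0118)/(2πk) = 0.1420/(2π·127) = 1.779×10^-4 m·K/W
  R'_PTFE = ln(0.0159/0.0136)/(2πk) = 0.1562/(2π·0.227) = 0.1096 m·K/W
  R'_HDPE = ln(0.0252/0.0159)/(2πk) = 0.4605/(2π·0.436) = 0.1681 m·K/W
ΣR = 1.779×10^-4 + 0.1096 + 0.1681 = 0.2779 m·K/W
Q' = ΔT/ΣR = (347.5 K − 301.8 K)/0.2779 = 164 W/m

Q' = 164 W/m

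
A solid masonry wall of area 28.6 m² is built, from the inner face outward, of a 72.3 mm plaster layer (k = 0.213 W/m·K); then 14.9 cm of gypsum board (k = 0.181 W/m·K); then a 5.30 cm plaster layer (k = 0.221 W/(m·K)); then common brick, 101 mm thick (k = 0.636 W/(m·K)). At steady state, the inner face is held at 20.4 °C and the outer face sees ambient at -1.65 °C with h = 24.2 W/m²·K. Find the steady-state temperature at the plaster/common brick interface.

Series thermal resistances, inner to outer:
  R_plaster = L/(kA) = 0.0723/(0.213·28.6) = 0.01187 K/W
  R_gypsum board = L/(kA) = 0.149/(0.181·28.6) = 0.02878 K/W
  R_plaster = L/(kA) = 0.0530/(0.221·28.6) = 0.008385 K/W
  R_common brick = L/(kA) = 0.101/(0.636·28.6) = 0.005553 K/W
  R_conv,out = 1/(hA) = 1/(24.2·28.6) = 0.001445 K/W
ΣR = 0.01187 + 0.02878 + 0.008385 + 0.005553 + 0.001445 = 0.05603 K/W
Q = ΔT/ΣR = (20.4 °C − -1.65 °C)/0.05603 = 393.5 W
From the inner boundary to the plaster/common brick interface, ΣR_partial = 0.04904 K/W.
T_interface = T_in − Q·ΣR_partial = 20.4 °C − (393.5)(0.04904) = 1.10 °C

T = 1.10 °C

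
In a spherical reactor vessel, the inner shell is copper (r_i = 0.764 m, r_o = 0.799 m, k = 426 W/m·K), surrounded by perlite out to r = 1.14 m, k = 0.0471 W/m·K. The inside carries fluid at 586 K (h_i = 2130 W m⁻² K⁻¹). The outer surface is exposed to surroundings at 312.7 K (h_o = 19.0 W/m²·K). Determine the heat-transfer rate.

Q = 430 W

Treat each layer as a resistance in series:
  R_conv,in = 1/(4πr²h) = 1/(4π·0.764²·2130) = 6.401×10^-5 K/W
  R_copper = (1/0.764 − 1/0.799)/(4πk) = 0.05734/(4π·426) = 1.071×10^-5 K/W
  R_perlite = (1/0.799 − 1/1.14)/(4πk) = 0.3744/(4π·0.0471) = 0.6325 K/W
  R_conv,out = 1/(4πr²h) = 1/(4π·1.14²·19.0) = 0.003223 K/W
ΣR = 6.401×10^-5 + 1.071×10^-5 + 0.6325 + 0.003223 = 0.6358 K/W
Q = ΔT/ΣR = (586 K − 312.7 K)/0.6358 = 430 W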